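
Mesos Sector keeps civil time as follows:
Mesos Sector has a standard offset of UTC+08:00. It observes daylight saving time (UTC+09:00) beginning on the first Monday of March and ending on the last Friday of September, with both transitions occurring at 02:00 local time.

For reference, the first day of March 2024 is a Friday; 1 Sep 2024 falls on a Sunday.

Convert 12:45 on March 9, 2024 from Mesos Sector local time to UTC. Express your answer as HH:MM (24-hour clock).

03:45

1 March 2024 is a Friday, so the first Monday is March 4.
1 September 2024 is a Sunday, so Fridays fall on 6, 13, 20, 27; the last is September 27.
Daylight saving runs 4 March – 27 September; March 9, 2024 is inside that window, so Mesos Sector is at UTC+09:00.
12:45 local − 9h = 03:45 UTC.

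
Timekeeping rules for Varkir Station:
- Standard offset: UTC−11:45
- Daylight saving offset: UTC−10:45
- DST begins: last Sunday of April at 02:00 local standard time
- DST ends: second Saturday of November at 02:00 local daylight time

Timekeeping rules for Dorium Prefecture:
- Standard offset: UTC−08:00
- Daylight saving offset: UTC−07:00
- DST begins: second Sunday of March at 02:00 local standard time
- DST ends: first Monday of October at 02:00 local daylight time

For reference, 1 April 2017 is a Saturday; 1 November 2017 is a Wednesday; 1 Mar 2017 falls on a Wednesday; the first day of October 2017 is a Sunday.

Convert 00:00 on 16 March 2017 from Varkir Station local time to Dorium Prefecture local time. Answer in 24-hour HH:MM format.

04:45

1 April 2017 is a Saturday, so Sundays fall on 2, 9, 16, 23, 30; the last is April 30.
1 November 2017 is a Wednesday, so the first Saturday is November 4 and the second is November 11.
16 March 2017 does not fall between 30 April and 11 November, so daylight saving is not in effect and Varkir Station is at UTC−11:45.
00:00 Varkir Station + 11h45m = 11:45 UTC.
1 March 2017 is a Wednesday, so the first Sunday is March 5 and the second is March 12.
1 October 2017 is a Sunday, so the first Monday is October 2.
At the standard offset (UTC−08:00), 11:45 UTC − 8h = 03:45 Dorium Prefecture standard time.
The standard-time date in Dorium Prefecture, 16 March 2017, lies within the daylight-saving period (12 March – 2 October), so Dorium Prefecture is on daylight time, UTC−07:00.
11:45 UTC − 7h = 04:45 Dorium Prefecture.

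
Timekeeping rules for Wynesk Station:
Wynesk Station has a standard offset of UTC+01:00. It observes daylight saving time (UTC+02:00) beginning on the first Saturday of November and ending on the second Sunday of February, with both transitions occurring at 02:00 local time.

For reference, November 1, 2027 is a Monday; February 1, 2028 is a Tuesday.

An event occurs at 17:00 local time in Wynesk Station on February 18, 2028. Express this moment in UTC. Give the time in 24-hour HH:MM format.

1 November 2027 is a Monday, so the first Saturday is November 6.
1 February 2028 is a Tuesday, so the first Sunday is February 6 and the second is February 13.
February 18, 2028 is outside the daylight-saving period (6 November 2027 – 13 February 2028), so Wynesk Station is on standard time, UTC+01:00.
17:00 local − 1h = 16:00 UTC.

16:00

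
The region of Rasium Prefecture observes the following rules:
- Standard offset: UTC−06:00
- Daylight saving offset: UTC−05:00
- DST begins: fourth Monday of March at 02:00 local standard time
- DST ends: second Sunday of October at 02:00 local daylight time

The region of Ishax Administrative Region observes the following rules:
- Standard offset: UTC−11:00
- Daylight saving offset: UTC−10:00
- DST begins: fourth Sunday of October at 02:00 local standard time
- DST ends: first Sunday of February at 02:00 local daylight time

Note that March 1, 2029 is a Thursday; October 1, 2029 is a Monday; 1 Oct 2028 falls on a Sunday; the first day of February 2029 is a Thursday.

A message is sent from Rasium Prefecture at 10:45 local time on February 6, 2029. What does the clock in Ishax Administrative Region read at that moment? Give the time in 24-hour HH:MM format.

1 March 2029 is a Thursday, so the first Monday is March 5 and the fourth is March 26.
1 October 2029 is a Monday, so the first Sunday is October 7 and the second is October 14.
February 6, 2029 does not fall between 26 March and 14 October, so daylight saving is not in effect and Rasium Prefecture is at UTC−06:00.
10:45 Rasium Prefecture + 6h = 16:45 UTC.
1 October 2028 is a Sunday, so the first Sunday is October 1 and the fourth is October 22.
1 February 2029 is a Thursday, so the first Sunday is February 4.
At the standard offset (UTC−11:00), 16:45 UTC − 11h = 05:45 Ishax Administrative Region standard time.
Daylight saving runs 22 October 2028 – 4 February 2029; the standard-time date in Ishax Administrative Region, February 6, 2029, is outside that window, so Ishax Administrative Region is on standard time at UTC−11:00.
16:45 UTC − 11h = 05:45 Ishax Administrative Region.

05:45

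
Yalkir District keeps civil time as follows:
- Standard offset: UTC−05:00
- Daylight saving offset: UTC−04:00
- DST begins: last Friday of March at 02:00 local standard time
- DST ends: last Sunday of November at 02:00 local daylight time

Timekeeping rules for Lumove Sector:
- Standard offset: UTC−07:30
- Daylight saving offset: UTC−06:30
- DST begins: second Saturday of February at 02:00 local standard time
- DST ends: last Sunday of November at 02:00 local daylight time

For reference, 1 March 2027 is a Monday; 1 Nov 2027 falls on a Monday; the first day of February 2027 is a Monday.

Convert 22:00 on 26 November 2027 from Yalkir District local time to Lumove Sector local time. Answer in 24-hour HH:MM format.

1 March 2027 is a Monday, so Fridays fall on 5, 12, 19, 26; the last is March 26.
1 November 2027 is a Monday, so Sundays fall on 7, 14, 21, 28; the last is November 28.
Daylight saving runs 26 March – 28 November; 26 November 2027 is inside that window, so Yalkir District is at UTC−04:00.
22:00 Yalkir District + 4h = 02:00 UTC (rolling into the next day, 27 November 2027).
1 February 2027 is a Monday, so the first Saturday is February 6 and the second is February 13.
1 November 2027 is a Monday, so Sundays fall on 7, 14, 21, 28; the last is November 28.
At the standard offset (UTC−07:30), 02:00 UTC − 7h30m = 18:30 Lumove Sector standard time (rolling into the previous day, 26 November 2027).
The standard-time date in Lumove Sector, 26 November 2027, lies within the daylight-saving period (13 February – 28 November), so Lumove Sector is on daylight time, UTC−06:30.
02:00 UTC − 6h30m = 19:30 Lumove Sector (rolling into the previous day, 26 November 2027).

19:30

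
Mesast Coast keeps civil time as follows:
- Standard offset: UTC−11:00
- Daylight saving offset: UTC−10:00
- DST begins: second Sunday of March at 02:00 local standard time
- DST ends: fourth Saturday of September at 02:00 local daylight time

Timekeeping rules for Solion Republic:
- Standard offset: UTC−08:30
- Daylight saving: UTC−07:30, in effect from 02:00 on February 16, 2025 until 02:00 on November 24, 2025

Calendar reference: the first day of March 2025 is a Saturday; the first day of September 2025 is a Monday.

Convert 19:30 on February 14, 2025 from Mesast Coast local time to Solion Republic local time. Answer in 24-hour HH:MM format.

1 March 2025 is a Saturday, so the first Sunday is March 2 and the second is March 9.
1 September 2025 is a Monday, so the first Saturday is September 6 and the fourth is September 27.
February 14, 2025 is outside the daylight-saving period (9 March – 27 September), so Mesast Coast is on standard time, UTC−11:00.
19:30 Mesast Coast + 11h = 06:30 UTC (rolling into the next day, 15 February 2025).
At the standard offset (UTC−08:30), 06:30 UTC − 8h30m = 22:00 Solion Republic standard time (rolling into the previous day, 14 February 2025).
Daylight saving runs 16 February – 24 November; the standard-time date in Solion Republic, February 14, 2025, is outside that window, so Solion Republic is on standard time at UTC−08:30.
06:30 UTC − 8h30m = 22:00 Solion Republic (rolling into the previous day, 14 February 2025).

22:00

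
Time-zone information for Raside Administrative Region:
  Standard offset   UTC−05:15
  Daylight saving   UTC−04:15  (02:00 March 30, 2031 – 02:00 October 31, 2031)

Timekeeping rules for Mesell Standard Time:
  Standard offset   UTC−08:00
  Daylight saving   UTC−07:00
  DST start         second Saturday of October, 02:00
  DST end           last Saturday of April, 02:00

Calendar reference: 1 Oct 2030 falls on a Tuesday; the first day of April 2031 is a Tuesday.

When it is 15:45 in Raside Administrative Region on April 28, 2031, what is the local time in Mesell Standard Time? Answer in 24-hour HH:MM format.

12:00

April 28, 2031 falls between 30 March and 31 October, so daylight saving is in effect and Raside Administrative Region is at UTC−04:15.
15:45 Raside Administrative Region + 4h15m = 20:00 UTC.
1 October 2030 is a Tuesday, so the first Saturday is October 5 and the second is October 12.
1 April 2031 is a Tuesday, so Saturdays fall on 5, 12, 19, 26; the last is April 26.
At the standard offset (UTC−08:00), 20:00 UTC − 8h = 12:00 Mesell Standard Time standard time.
The standard-time date in Mesell Standard Time, April 28, 2031, is outside the daylight-saving period (12 October 2030 – 26 April 2031), so Mesell Standard Time is on standard time, UTC−08:00.
20:00 UTC − 8h = 12:00 Mesell Standard Time.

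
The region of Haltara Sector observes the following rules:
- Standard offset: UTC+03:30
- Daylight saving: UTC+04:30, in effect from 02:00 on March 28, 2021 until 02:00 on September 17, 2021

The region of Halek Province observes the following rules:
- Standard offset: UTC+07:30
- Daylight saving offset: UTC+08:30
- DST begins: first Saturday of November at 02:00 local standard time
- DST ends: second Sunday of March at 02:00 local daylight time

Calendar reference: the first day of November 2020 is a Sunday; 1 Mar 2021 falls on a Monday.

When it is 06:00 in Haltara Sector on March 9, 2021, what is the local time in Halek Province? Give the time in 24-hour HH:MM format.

11:00

March 9, 2021 is outside the daylight-saving period (28 March – 17 September), so Haltara Sector is on standard time, UTC+03:30.
06:00 Haltara Sector − 3h30m = 02:30 UTC.
1 November 2020 is a Sunday, so the first Saturday is November 7.
1 March 2021 is a Monday, so the first Sunday is March 7 and the second is March 14.
At the standard offset (UTC+07:30), 02:30 UTC + 7h30m = 10:00 Halek Province standard time.
Daylight saving runs 7 November 2020 – 14 March 2021; the standard-time date in Halek Province, March 9, 2021, is inside that window, so Halek Province is at UTC+08:30.
02:30 UTC + 8h30m = 11:00 Halek Province.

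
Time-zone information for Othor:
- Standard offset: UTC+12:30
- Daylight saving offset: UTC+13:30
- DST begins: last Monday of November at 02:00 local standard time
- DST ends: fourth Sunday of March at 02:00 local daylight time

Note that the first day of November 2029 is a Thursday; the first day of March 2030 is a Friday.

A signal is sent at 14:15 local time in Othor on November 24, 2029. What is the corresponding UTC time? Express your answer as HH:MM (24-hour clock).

1 November 2029 is a Thursday, so Mondays fall on 5, 12, 19, 26; the last is November 26.
1 March 2030 is a Friday, so the first Sunday is March 3 and the fourth is March 24.
November 24, 2029 does not fall between 26 November 2029 and 24 March 2030, so daylight saving is not in effect and Othor is at UTC+12:30.
14:15 local − 12h30m = 01:45 UTC.

01:45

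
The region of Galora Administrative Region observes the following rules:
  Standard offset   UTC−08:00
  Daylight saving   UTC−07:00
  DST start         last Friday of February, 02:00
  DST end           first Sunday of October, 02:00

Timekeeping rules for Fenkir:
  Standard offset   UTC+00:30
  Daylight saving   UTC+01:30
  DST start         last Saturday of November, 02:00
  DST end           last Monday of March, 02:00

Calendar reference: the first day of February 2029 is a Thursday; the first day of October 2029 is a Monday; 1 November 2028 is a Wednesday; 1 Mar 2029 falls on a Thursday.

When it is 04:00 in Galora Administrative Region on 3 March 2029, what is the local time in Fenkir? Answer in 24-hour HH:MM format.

12:30

1 February 2029 is a Thursday, so Fridays fall on 2, 9, 16, 23; the last is February 23.
1 October 2029 is a Monday, so the first Sunday is October 7.
3 March 2029 lies within the daylight-saving period (23 February – 7 October), so Galora Administrative Region is on daylight time, UTC−07:00.
04:00 Galora Administrative Region + 7h = 11:00 UTC.
1 November 2028 is a Wednesday, so Saturdays fall on 4, 11, 18, 25; the last is November 25.
1 March 2029 is a Thursday, so Mondays fall on 5, 12, 19, 26; the last is March 26.
At the standard offset (UTC+00:30), 11:00 UTC + 0h30m = 11:30 Fenkir standard time.
The standard-time date in Fenkir, 3 March 2029, falls between 25 November 2028 and 26 March 2029, so daylight saving is in effect and Fenkir is at UTC+01:30.
11:00 UTC + 1h30m = 12:30 Fenkir.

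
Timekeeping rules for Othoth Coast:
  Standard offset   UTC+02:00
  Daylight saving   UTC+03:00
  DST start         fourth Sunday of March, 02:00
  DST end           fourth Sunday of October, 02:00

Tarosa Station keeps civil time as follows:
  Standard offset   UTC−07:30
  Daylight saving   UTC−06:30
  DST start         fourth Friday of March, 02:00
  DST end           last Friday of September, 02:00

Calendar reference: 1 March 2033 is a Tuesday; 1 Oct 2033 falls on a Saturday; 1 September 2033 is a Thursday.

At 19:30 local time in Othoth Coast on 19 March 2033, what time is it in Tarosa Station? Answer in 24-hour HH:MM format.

1 March 2033 is a Tuesday, so the first Sunday is March 6 and the fourth is March 27.
1 October 2033 is a Saturday, so the first Sunday is October 2 and the fourth is October 23.
19 March 2033 is outside the daylight-saving period (27 March – 23 October), so Othoth Coast is on standard time, UTC+02:00.
19:30 Othoth Coast − 2h = 17:30 UTC.
1 March 2033 is a Tuesday, so the first Friday is March 4 and the fourth is March 25.
1 September 2033 is a Thursday, so Fridays fall on 2, 9, 16, 23, 30; the last is September 30.
At the standard offset (UTC−07:30), 17:30 UTC − 7h30m = 10:00 Tarosa Station standard time.
Daylight saving runs 25 March – 30 September; the standard-time date in Tarosa Station, 19 March 2033, is outside that window, so Tarosa Station is on standard time at UTC−07:30.
17:30 UTC − 7h30m = 10:00 Tarosa Station.

10:00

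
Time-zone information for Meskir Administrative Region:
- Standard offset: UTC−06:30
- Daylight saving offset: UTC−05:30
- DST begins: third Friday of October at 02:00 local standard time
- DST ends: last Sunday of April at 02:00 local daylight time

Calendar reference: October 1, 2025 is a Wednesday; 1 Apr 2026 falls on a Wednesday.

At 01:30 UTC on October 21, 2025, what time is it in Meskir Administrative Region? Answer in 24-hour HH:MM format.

1 October 2025 is a Wednesday, so the first Friday is October 3 and the third is October 17.
1 April 2026 is a Wednesday, so Sundays fall on 5, 12, 19, 26; the last is April 26.
At the standard offset (UTC−06:30), 01:30 UTC − 6h30m = 19:00 Meskir Administrative Region standard time (rolling into the previous day, 20 October 2025).
The standard-time date in Meskir Administrative Region, October 20, 2025, falls between 17 October 2025 and 26 April 2026, so daylight saving is in effect and Meskir Administrative Region is at UTC−05:30.
01:30 UTC − 5h30m = 20:00 local (rolling into the previous day, 20 October 2025).

20:00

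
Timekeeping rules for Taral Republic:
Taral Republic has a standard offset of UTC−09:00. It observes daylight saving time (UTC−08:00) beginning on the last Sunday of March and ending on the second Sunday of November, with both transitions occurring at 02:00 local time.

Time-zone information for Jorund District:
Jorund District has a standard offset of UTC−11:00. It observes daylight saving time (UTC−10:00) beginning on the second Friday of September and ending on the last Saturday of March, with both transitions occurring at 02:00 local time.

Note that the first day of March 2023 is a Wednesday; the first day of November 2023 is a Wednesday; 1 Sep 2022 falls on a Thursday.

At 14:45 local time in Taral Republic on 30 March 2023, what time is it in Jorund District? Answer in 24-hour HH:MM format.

1 March 2023 is a Wednesday, so Sundays fall on 5, 12, 19, 26; the last is March 26.
1 November 2023 is a Wednesday, so the first Sunday is November 5 and the second is November 12.
30 March 2023 falls between 26 March and 12 November, so daylight saving is in effect and Taral Republic is at UTC−08:00.
14:45 Taral Republic + 8h = 22:45 UTC.
1 September 2022 is a Thursday, so the first Friday is September 2 and the second is September 9.
1 March 2023 is a Wednesday, so Saturdays fall on 4, 11, 18, 25; the last is March 25.
At the standard offset (UTC−11:00), 22:45 UTC − 11h = 11:45 Jorund District standard time.
The standard-time date in Jorund District, 30 March 2023, is outside the daylight-saving period (9 September 2022 – 25 March 2023), so Jorund District is on standard time, UTC−11:00.
22:45 UTC − 11h = 11:45 Jorund District.

11:45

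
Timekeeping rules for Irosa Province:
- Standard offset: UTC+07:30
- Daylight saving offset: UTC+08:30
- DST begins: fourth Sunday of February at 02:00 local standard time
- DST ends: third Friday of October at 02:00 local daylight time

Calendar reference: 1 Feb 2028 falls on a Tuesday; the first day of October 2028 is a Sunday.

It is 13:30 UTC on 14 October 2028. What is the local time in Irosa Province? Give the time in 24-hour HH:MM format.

1 February 2028 is a Tuesday, so the first Sunday is February 6 and the fourth is February 27.
1 October 2028 is a Sunday, so the first Friday is October 6 and the third is October 20.
At the standard offset (UTC+07:30), 13:30 UTC + 7h30m = 21:00 Irosa Province standard time.
Daylight saving runs 27 February – 20 October; the standard-time date in Irosa Province, 14 October 2028, is inside that window, so Irosa Province is at UTC+08:30.
13:30 UTC + 8h30m = 22:00 local.

22:00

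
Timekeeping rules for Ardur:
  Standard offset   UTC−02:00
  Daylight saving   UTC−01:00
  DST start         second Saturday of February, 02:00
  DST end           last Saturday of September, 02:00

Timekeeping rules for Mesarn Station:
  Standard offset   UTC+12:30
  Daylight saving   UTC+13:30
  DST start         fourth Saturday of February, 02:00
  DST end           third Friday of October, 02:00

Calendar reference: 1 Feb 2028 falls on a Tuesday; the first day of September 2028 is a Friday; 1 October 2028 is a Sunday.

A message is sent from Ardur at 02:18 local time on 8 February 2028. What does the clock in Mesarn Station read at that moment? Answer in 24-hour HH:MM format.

16:48

1 February 2028 is a Tuesday, so the first Saturday is February 5 and the second is February 12.
1 September 2028 is a Friday, so Saturdays fall on 2, 9, 16, 23, 30; the last is September 30.
Daylight saving runs 12 February – 30 September; 8 February 2028 is outside that window, so Ardur is on standard time at UTC−02:00.
02:18 Ardur + 2h = 04:18 UTC.
1 February 2028 is a Tuesday, so the first Saturday is February 5 and the fourth is February 26.
1 October 2028 is a Sunday, so the first Friday is October 6 and the third is October 20.
At the standard offset (UTC+12:30), 04:18 UTC + 12h30m = 16:48 Mesarn Station standard time.
The standard-time date in Mesarn Station, 8 February 2028, does not fall between 26 February and 20 October, so daylight saving is not in effect and Mesarn Station is at UTC+12:30.
04:18 UTC + 12h30m = 16:48 Mesarn Station.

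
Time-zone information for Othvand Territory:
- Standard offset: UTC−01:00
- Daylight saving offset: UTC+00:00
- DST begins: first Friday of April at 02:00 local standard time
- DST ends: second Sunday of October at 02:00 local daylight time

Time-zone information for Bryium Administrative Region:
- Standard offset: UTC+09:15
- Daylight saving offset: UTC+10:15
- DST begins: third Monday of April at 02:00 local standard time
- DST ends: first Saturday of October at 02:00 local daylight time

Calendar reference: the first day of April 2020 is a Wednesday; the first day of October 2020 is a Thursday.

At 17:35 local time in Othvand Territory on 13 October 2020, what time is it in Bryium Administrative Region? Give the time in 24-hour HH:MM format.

1 April 2020 is a Wednesday, so the first Friday is April 3.
1 October 2020 is a Thursday, so the first Sunday is October 4 and the second is October 11.
Daylight saving runs 3 April – 11 October; 13 October 2020 is outside that window, so Othvand Territory is on standard time at UTC−01:00.
17:35 Othvand Territory + 1h = 18:35 UTC.
1 April 2020 is a Wednesday, so the first Monday is April 6 and the third is April 20.
1 October 2020 is a Thursday, so the first Saturday is October 3.
At the standard offset (UTC+09:15), 18:35 UTC + 9h15m = 03:50 Bryium Administrative Region standard time (rolling into the next day, 14 October 2020).
Daylight saving runs 20 April – 3 October; the standard-time date in Bryium Administrative Region, 14 October 2020, is outside that window, so Bryium Administrative Region is on standard time at UTC+09:15.
18:35 UTC + 9h15m = 03:50 Bryium Administrative Region (rolling into the next day, 14 October 2020).

03:50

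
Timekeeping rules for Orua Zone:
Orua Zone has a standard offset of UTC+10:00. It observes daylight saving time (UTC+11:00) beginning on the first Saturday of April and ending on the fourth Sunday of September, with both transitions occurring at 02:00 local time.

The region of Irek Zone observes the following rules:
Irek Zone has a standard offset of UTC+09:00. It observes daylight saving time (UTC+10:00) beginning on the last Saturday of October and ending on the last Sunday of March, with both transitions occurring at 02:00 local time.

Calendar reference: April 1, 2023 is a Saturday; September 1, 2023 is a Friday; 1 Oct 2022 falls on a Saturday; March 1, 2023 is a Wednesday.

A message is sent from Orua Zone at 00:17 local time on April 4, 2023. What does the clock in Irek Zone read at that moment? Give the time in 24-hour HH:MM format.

22:17

1 April 2023 is a Saturday, so the first Saturday is April 1.
1 September 2023 is a Friday, so the first Sunday is September 3 and the fourth is September 24.
April 4, 2023 lies within the daylight-saving period (1 April – 24 September), so Orua Zone is on daylight time, UTC+11:00.
00:17 Orua Zone − 11h = 13:17 UTC (rolling into the previous day, 3 April 2023).
1 October 2022 is a Saturday, so Saturdays fall on 1, 8, 15, 22, 29; the last is October 29.
1 March 2023 is a Wednesday, so Sundays fall on 5, 12, 19, 26; the last is March 26.
At the standard offset (UTC+09:00), 13:17 UTC + 9h = 22:17 Irek Zone standard time.
The standard-time date in Irek Zone, April 3, 2023, does not fall between 29 October 2022 and 26 March 2023, so daylight saving is not in effect and Irek Zone is at UTC+09:00.
13:17 UTC + 9h = 22:17 Irek Zone.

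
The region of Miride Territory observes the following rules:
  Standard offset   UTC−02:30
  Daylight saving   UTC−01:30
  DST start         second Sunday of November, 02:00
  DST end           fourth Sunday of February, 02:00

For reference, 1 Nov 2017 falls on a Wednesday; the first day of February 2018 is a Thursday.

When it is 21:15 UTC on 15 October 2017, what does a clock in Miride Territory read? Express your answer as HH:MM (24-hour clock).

18:45

1 November 2017 is a Wednesday, so the first Sunday is November 5 and the second is November 12.
1 February 2018 is a Thursday, so the first Sunday is February 4 and the fourth is February 25.
At the standard offset (UTC−02:30), 21:15 UTC − 2h30m = 18:45 Miride Territory standard time.
The standard-time date in Miride Territory, 15 October 2017, is outside the daylight-saving period (12 November 2017 – 25 February 2018), so Miride Territory is on standard time, UTC−02:30.
21:15 UTC − 2h30m = 18:45 local.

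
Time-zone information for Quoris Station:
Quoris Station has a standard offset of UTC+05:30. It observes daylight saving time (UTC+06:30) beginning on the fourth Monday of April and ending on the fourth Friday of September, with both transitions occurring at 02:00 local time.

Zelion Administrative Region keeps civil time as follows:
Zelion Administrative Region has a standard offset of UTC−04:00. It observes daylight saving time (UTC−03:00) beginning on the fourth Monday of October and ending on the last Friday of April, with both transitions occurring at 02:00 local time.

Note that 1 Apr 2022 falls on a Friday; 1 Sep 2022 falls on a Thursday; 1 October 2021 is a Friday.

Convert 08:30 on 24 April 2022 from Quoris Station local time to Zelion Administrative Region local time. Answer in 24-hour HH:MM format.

00:00

1 April 2022 is a Friday, so the first Monday is April 4 and the fourth is April 25.
1 September 2022 is a Thursday, so the first Friday is September 2 and the fourth is September 23.
24 April 2022 does not fall between 25 April and 23 September, so daylight saving is not in effect and Quoris Station is at UTC+05:30.
08:30 Quoris Station − 5h30m = 03:00 UTC.
1 October 2021 is a Friday, so the first Monday is October 4 and the fourth is October 25.
1 April 2022 is a Friday, so Fridays fall on 1, 8, 15, 22, 29; the last is April 29.
At the standard offset (UTC−04:00), 03:00 UTC − 4h = 23:00 Zelion Administrative Region standard time (rolling into the previous day, 23 April 2022).
The standard-time date in Zelion Administrative Region, 23 April 2022, lies within the daylight-saving period (25 October 2021 – 29 April 2022), so Zelion Administrative Region is on daylight time, UTC−03:00.
03:00 UTC − 3h = 00:00 Zelion Administrative Region.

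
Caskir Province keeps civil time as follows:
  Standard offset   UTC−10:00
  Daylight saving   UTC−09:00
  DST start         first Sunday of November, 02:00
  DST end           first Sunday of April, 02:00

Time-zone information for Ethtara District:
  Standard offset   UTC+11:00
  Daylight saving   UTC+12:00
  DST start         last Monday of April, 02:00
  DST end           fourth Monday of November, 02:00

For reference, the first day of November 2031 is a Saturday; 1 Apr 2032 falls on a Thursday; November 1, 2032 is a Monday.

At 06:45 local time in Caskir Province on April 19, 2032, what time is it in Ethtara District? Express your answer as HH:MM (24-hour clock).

1 November 2031 is a Saturday, so the first Sunday is November 2.
1 April 2032 is a Thursday, so the first Sunday is April 4.
April 19, 2032 is outside the daylight-saving period (2 November 2031 – 4 April 2032), so Caskir Province is on standard time, UTC−10:00.
06:45 Caskir Province + 10h = 16:45 UTC.
1 April 2032 is a Thursday, so Mondays fall on 5, 12, 19, 26; the last is April 26.
1 November 2032 is a Monday, so the first Monday is November 1 and the fourth is November 22.
At the standard offset (UTC+11:00), 16:45 UTC + 11h = 03:45 Ethtara District standard time (rolling into the next day, 20 April 2032).
Daylight saving runs 26 April – 22 November; the standard-time date in Ethtara District, April 20, 2032, is outside that window, so Ethtara District is on standard time at UTC+11:00.
16:45 UTC + 11h = 03:45 Ethtara District (rolling into the next day, 20 April 2032).

03:45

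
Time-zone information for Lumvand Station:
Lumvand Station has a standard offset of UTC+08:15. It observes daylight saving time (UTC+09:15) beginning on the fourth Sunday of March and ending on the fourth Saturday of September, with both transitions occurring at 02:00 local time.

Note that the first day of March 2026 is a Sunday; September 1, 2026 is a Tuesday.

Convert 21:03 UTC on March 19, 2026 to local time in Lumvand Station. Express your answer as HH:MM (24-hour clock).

05:18

1 March 2026 is a Sunday, so the first Sunday is March 1 and the fourth is March 22.
1 September 2026 is a Tuesday, so the first Saturday is September 5 and the fourth is September 26.
At the standard offset (UTC+08:15), 21:03 UTC + 8h15m = 05:18 Lumvand Station standard time (rolling into the next day, 20 March 2026).
The standard-time date in Lumvand Station, March 20, 2026, does not fall between 22 March and 26 September, so daylight saving is not in effect and Lumvand Station is at UTC+08:15.
21:03 UTC + 8h15m = 05:18 local (rolling into the next day, 20 March 2026).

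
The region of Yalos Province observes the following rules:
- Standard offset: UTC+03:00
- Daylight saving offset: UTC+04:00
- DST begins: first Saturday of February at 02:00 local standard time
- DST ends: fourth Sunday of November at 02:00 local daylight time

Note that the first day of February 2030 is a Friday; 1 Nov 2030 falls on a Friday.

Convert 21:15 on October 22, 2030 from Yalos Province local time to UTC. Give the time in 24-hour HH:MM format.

17:15

1 February 2030 is a Friday, so the first Saturday is February 2.
1 November 2030 is a Friday, so the first Sunday is November 3 and the fourth is November 24.
October 22, 2030 falls between 2 February and 24 November, so daylight saving is in effect and Yalos Province is at UTC+04:00.
21:15 local − 4h = 17:15 UTC.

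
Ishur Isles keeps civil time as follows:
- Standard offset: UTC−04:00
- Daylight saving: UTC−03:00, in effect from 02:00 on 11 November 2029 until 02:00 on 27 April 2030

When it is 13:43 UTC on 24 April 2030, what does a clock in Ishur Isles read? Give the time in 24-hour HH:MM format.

At the standard offset (UTC−04:00), 13:43 UTC − 4h = 09:43 Ishur Isles standard time.
The standard-time date in Ishur Isles, 24 April 2030, falls between 11 November 2029 and 27 April 2030, so daylight saving is in effect and Ishur Isles is at UTC−03:00.
13:43 UTC − 3h = 10:43 local.

10:43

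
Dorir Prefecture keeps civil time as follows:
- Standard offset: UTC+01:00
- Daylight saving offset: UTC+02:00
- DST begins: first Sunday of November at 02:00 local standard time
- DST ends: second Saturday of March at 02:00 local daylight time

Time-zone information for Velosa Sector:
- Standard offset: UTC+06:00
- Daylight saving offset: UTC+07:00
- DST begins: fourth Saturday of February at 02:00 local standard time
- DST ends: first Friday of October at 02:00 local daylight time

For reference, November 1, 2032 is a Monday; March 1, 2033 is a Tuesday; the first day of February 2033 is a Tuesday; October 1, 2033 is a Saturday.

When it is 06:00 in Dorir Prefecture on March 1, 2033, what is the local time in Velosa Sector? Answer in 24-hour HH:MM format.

1 November 2032 is a Monday, so the first Sunday is November 7.
1 March 2033 is a Tuesday, so the first Saturday is March 5 and the second is March 12.
March 1, 2033 falls between 7 November 2032 and 12 March 2033, so daylight saving is in effect and Dorir Prefecture is at UTC+02:00.
06:00 Dorir Prefecture − 2h = 04:00 UTC.
1 February 2033 is a Tuesday, so the first Saturday is February 5 and the fourth is February 26.
1 October 2033 is a Saturday, so the first Friday is October 7.
At the standard offset (UTC+06:00), 04:00 UTC + 6h = 10:00 Velosa Sector standard time.
The standard-time date in Velosa Sector, March 1, 2033, falls between 26 February and 7 October, so daylight saving is in effect and Velosa Sector is at UTC+07:00.
04:00 UTC + 7h = 11:00 Velosa Sector.

11:00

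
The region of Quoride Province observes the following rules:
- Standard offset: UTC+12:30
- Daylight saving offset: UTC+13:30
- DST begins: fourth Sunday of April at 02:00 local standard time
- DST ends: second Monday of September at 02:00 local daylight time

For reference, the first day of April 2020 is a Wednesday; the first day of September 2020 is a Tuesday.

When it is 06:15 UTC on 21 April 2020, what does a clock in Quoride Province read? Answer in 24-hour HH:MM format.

18:45

1 April 2020 is a Wednesday, so the first Sunday is April 5 and the fourth is April 26.
1 September 2020 is a Tuesday, so the first Monday is September 7 and the second is September 14.
At the standard offset (UTC+12:30), 06:15 UTC + 12h30m = 18:45 Quoride Province standard time.
The standard-time date in Quoride Province, 21 April 2020, is outside the daylight-saving period (26 April – 14 September), so Quoride Province is on standard time, UTC+12:30.
06:15 UTC + 12h30m = 18:45 local.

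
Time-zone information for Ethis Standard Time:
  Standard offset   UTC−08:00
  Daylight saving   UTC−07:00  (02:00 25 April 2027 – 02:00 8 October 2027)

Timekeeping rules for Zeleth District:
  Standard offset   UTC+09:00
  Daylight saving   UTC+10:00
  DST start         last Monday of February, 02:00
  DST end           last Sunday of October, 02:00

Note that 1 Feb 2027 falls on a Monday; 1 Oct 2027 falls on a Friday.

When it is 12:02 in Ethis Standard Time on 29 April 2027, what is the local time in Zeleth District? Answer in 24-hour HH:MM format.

29 April 2027 lies within the daylight-saving period (25 April – 8 October), so Ethis Standard Time is on daylight time, UTC−07:00.
12:02 Ethis Standard Time + 7h = 19:02 UTC.
1 February 2027 is a Monday, so Mondays fall on 1, 8, 15, 22; the last is February 22.
1 October 2027 is a Friday, so Sundays fall on 3, 10, 17, 24, 31; the last is October 31.
At the standard offset (UTC+09:00), 19:02 UTC + 9h = 04:02 Zeleth District standard time (rolling into the next day, 30 April 2027).
The standard-time date in Zeleth District, 30 April 2027, lies within the daylight-saving period (22 February – 31 October), so Zeleth District is on daylight time, UTC+10:00.
19:02 UTC + 10h = 05:02 Zeleth District (rolling into the next day, 30 April 2027).

05:02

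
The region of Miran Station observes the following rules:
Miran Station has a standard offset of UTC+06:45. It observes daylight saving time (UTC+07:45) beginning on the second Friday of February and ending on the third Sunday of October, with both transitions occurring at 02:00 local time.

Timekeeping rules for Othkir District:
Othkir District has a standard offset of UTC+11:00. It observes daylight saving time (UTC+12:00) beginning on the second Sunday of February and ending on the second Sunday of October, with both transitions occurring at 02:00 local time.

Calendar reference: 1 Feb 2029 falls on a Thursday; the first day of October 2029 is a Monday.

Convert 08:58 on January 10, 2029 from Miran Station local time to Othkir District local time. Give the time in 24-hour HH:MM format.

1 February 2029 is a Thursday, so the first Friday is February 2 and the second is February 9.
1 October 2029 is a Monday, so the first Sunday is October 7 and the third is October 21.
January 10, 2029 does not fall between 9 February and 21 October, so daylight saving is not in effect and Miran Station is at UTC+06:45.
08:58 Miran Station − 6h45m = 02:13 UTC.
1 February 2029 is a Thursday, so the first Sunday is February 4 and the second is February 11.
1 October 2029 is a Monday, so the first Sunday is October 7 and the second is October 14.
At the standard offset (UTC+11:00), 02:13 UTC + 11h = 13:13 Othkir District standard time.
Daylight saving runs 11 February – 14 October; the standard-time date in Othkir District, January 10, 2029, is outside that window, so Othkir District is on standard time at UTC+11:00.
02:13 UTC + 11h = 13:13 Othkir District.

13:13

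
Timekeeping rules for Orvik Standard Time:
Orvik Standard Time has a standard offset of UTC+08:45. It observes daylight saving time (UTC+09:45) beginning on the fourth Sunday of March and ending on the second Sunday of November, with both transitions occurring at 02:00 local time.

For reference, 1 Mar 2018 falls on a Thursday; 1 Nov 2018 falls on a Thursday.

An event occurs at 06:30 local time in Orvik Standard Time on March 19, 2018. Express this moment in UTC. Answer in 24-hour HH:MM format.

21:45

1 March 2018 is a Thursday, so the first Sunday is March 4 and the fourth is March 25.
1 November 2018 is a Thursday, so the first Sunday is November 4 and the second is November 11.
Daylight saving runs 25 March – 11 November; March 19, 2018 is outside that window, so Orvik Standard Time is on standard time at UTC+08:45.
06:30 local − 8h45m = 21:45 UTC (rolling into the previous day, 18 March 2018).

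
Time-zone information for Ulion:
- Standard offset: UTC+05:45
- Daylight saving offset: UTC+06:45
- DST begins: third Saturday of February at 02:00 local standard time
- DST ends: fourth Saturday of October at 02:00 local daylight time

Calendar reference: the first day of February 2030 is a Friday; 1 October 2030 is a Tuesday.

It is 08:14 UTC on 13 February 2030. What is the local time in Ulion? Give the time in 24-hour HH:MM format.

13:59

1 February 2030 is a Friday, so the first Saturday is February 2 and the third is February 16.
1 October 2030 is a Tuesday, so the first Saturday is October 5 and the fourth is October 26.
At the standard offset (UTC+05:45), 08:14 UTC + 5h45m = 13:59 Ulion standard time.
Daylight saving runs 16 February – 26 October; the standard-time date in Ulion, 13 February 2030, is outside that window, so Ulion is on standard time at UTC+05:45.
08:14 UTC + 5h45m = 13:59 local.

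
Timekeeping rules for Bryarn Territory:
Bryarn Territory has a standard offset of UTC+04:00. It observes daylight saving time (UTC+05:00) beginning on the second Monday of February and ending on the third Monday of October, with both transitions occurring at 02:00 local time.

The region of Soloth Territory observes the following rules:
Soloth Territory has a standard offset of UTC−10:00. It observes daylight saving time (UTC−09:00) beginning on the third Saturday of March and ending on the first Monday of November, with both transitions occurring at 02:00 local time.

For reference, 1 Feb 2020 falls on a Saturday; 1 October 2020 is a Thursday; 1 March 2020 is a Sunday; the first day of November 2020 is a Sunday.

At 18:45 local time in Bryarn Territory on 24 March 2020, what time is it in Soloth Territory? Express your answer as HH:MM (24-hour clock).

1 February 2020 is a Saturday, so the first Monday is February 3 and the second is February 10.
1 October 2020 is a Thursday, so the first Monday is October 5 and the third is October 19.
Daylight saving runs 10 February – 19 October; 24 March 2020 is inside that window, so Bryarn Territory is at UTC+05:00.
18:45 Bryarn Territory − 5h = 13:45 UTC.
1 March 2020 is a Sunday, so the first Saturday is March 7 and the third is March 21.
1 November 2020 is a Sunday, so the first Monday is November 2.
At the standard offset (UTC−10:00), 13:45 UTC − 10h = 03:45 Soloth Territory standard time.
The standard-time date in Soloth Territory, 24 March 2020, falls between 21 March and 2 November, so daylight saving is in effect and Soloth Territory is at UTC−09:00.
13:45 UTC − 9h = 04:45 Soloth Territory.

04:45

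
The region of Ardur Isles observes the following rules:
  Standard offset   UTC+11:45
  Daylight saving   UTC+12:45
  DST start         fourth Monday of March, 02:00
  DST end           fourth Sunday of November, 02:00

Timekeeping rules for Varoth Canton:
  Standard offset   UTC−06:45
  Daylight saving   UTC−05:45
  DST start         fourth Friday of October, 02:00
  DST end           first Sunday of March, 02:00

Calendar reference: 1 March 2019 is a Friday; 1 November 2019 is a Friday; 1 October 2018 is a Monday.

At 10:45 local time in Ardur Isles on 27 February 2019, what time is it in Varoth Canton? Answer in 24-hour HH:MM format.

1 March 2019 is a Friday, so the first Monday is March 4 and the fourth is March 25.
1 November 2019 is a Friday, so the first Sunday is November 3 and the fourth is November 24.
27 February 2019 is outside the daylight-saving period (25 March – 24 November), so Ardur Isles is on standard time, UTC+11:45.
10:45 Ardur Isles − 11h45m = 23:00 UTC (rolling into the previous day, 26 February 2019).
1 October 2018 is a Monday, so the first Friday is October 5 and the fourth is October 26.
1 March 2019 is a Friday, so the first Sunday is March 3.
At the standard offset (UTC−06:45), 23:00 UTC − 6h45m = 16:15 Varoth Canton standard time.
The standard-time date in Varoth Canton, 26 February 2019, lies within the daylight-saving period (26 October 2018 – 3 March 2019), so Varoth Canton is on daylight time, UTC−05:45.
23:00 UTC − 5h45m = 17:15 Varoth Canton.

17:15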